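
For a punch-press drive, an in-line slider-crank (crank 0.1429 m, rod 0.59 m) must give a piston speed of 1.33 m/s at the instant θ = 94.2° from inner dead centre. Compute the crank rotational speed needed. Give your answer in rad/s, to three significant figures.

9.51

For an in-line slider-crank, |v_piston| = rω|sinθ|·[1 + r cosθ/√(L² − r² sin²θ)].
With r = 0.1429 m, L = 0.59 m, θ = 94.2°: the bracketed kinematic factor |dx/dθ| = 0.13991 m.
ω = v/|dx/dθ| = 1.33/0.13991 = 9.506 rad/s.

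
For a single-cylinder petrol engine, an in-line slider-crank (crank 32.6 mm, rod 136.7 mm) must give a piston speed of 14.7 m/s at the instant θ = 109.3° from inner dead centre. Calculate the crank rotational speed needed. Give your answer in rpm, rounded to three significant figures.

For an in-line slider-crank, |v_piston| = rω|sinθ|·[1 + r cosθ/√(L² − r² sin²θ)].
With r = 0.0326 m, L = 0.1367 m, θ = 109.3°: the bracketed kinematic factor |dx/dθ| = 0.028279 m.
ω = v/|dx/dθ| = 14.7/0.028279 = 519.82 rad/s.
N = 60ω/(2π) = 4963.9 rpm.

4960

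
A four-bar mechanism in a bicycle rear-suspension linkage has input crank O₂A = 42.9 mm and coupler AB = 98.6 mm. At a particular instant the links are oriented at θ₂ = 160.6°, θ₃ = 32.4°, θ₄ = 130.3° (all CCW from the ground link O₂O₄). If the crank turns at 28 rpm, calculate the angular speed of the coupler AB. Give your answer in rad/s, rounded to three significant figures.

0.650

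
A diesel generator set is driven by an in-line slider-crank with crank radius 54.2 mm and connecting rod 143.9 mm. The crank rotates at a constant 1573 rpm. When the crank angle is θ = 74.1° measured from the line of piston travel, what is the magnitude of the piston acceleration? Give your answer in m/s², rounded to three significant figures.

95.4

ω = 2π·1573/60 = 164.7 rad/s
x(θ) = r cosθ + √(L² − r² sin²θ); with ω constant, a = ω²·d²x/dθ².
d²x/dθ² = −r cosθ − r²(cos2θ)/√u − r⁴ sin²2θ/(4u^{3/2}),  u = L² − r² sin²θ = 0.0179901 m².
Substituting r = 0.0542 m, L = 0.1439 m, θ = 74.1°: d²x/dθ² = +0.0035174 m.
a = ω²·d²x/dθ² = (164.7)²·(+0.0035174) = +95.442 m/s²;  |a| = 95.442 m/s².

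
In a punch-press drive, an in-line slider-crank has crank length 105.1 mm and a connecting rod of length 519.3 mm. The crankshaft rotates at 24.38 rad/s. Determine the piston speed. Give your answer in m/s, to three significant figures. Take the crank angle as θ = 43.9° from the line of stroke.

ω = 24.38 rad/s
For an in-line slider-crank, x = r cosθ + √(L² − r² sin²θ), so v = −rω sinθ·[1 + r cosθ/√(L² − r² sin²θ)].
With r = 0.1051 m, L = 0.5193 m, θ = 43.9°: √(L² − r² sin²θ) = 0.51416 m.
v = −0.1051·24.38·0.69340·[1 + 0.1051·0.72055/0.51416] = -2.0384 m/s.
|v| = 2.0384 m/s.

2.04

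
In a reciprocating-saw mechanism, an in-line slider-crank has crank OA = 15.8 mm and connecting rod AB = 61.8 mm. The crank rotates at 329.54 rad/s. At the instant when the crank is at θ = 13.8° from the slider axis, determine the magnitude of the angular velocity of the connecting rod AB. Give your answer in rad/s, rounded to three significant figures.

82.0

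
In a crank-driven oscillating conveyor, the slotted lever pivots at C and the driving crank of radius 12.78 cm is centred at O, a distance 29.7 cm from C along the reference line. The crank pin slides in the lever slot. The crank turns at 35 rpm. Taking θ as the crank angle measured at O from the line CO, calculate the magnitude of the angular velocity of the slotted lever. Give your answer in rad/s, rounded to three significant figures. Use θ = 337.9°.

ω = 3.665 rad/s (from 35 rpm).
Crank pin A relative to C: A = (d + r cosθ, r sinθ); lever angle φ = atan2(r sinθ, d + r cosθ).
Differentiating tanφ: φ̇ = rω(d cosθ + r)/(d² + r² + 2dr cosθ).
d² + r² + 2dr cosθ = |CA|² = 0.174878 m²;  d cosθ + r = +0.40298 m.
|ω_lever| = |0.1278·3.665·+0.40298| / 0.174878 = 1.0794 rad/s.

1.08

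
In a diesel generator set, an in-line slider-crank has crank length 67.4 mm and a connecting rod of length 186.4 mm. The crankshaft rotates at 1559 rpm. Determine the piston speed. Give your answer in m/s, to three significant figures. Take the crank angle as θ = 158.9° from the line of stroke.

2.61

ω = 2π·1559/60 = 163.3 rad/s
For an in-line slider-crank, x = r cosθ + √(L² − r² sin²θ), so v = −rω sinθ·[1 + r cosθ/√(L² − r² sin²θ)].
With r = 0.0674 m, L = 0.1864 m, θ = 158.9°: √(L² − r² sin²θ) = 0.18481 m.
v = −0.0674·163.3·0.36000·[1 + 0.0674·-0.93295/0.18481] = -2.6135 m/s.
|v| = 2.6135 m/s.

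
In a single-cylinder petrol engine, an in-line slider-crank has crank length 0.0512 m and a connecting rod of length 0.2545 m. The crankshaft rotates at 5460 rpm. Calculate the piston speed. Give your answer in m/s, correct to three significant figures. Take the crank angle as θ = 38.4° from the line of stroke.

21.1

ω = 2π·5460/60 = 571.8 rad/s
For an in-line slider-crank, x = r cosθ + √(L² − r² sin²θ), so v = −rω sinθ·[1 + r cosθ/√(L² − r² sin²θ)].
With r = 0.0512 m, L = 0.2545 m, θ = 38.4°: √(L² − r² sin²θ) = 0.25251 m.
v = −0.0512·571.8·0.62115·[1 + 0.0512·0.78369/0.25251] = -21.073 m/s.
|v| = 21.073 m/s.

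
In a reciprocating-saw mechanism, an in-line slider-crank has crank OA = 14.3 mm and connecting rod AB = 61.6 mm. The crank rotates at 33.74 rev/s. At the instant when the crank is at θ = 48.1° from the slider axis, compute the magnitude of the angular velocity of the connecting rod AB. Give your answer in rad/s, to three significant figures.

33.4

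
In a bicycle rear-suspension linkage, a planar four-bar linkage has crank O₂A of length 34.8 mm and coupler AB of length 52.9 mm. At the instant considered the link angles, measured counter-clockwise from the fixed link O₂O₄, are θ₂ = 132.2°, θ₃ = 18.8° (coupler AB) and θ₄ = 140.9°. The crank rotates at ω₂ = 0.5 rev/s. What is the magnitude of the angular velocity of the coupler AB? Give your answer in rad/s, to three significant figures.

ω₂ = 3.142 rad/s (from 0.5 rev/s).
Differentiating the loop-closure r₂e^{iθ₂}+r₃e^{iθ₃}=r₁+r₄e^{iθ₄} gives r₂ω₂e^{iθ₂}+r₃ω₃e^{iθ₃}=r₄ω₄e^{iθ₄}.
Eliminating the other unknown: ω₃ = r₂ω₂ sin(θ₄−θ₂) / [r₃ sin(θ₃−θ₄)].
Numerator sine = +0.15126; denominator sine = -0.84712.
Result = 0.0348·3.142·(+0.15126) / (0.0529·(-0.84712)) = -0.36902 rad/s; magnitude 0.36902 rad/s.

0.369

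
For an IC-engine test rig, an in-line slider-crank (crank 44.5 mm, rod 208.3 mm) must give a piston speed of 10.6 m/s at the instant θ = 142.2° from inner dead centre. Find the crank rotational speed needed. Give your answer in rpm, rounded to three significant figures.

For an in-line slider-crank, |v_piston| = rω|sinθ|·[1 + r cosθ/√(L² − r² sin²θ)].
With r = 0.0445 m, L = 0.2083 m, θ = 142.2°: the bracketed kinematic factor |dx/dθ| = 0.02263 m.
ω = v/|dx/dθ| = 10.6/0.02263 = 468.4 rad/s.
N = 60ω/(2π) = 4472.9 rpm.

4470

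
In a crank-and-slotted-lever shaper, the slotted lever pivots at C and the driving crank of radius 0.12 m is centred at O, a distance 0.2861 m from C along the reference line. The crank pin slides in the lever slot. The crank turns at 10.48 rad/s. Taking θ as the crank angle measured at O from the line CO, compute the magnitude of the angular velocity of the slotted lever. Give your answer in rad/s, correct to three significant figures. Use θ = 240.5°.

ω = 10.48 rad/s
Crank pin A relative to C: A = (d + r cosθ, r sinθ); lever angle φ = atan2(r sinθ, d + r cosθ).
Differentiating tanφ: φ̇ = rω(d cosθ + r)/(d² + r² + 2dr cosθ).
d² + r² + 2dr cosθ = |CA|² = 0.0624414 m²;  d cosθ + r = -0.020882 m.
|ω_lever| = |0.12·10.48·-0.020882| / 0.0624414 = 0.42058 rad/s.

0.421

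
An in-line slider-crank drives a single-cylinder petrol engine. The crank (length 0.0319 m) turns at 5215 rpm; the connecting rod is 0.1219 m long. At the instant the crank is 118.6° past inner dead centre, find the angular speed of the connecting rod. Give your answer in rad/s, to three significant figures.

ω = 546.1 rad/s (converted from 5215 rpm).
The rod makes angle φ with the slider axis where L sinφ = r sinθ; differentiating, L cosφ·φ̇ = r ω cosθ.
L cosφ = √(L² − r² sin²θ) = 0.11864 m.
|ω_rod| = r ω |cosθ| / √(L² − r² sin²θ) = 0.0319·546.1·0.47869/0.11864 = 70.291 rad/s.

70.3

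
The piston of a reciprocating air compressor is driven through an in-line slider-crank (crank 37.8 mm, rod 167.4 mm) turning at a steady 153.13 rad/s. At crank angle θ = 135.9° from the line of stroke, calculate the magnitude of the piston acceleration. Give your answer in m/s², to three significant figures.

628

ω = 153.1 rad/s
x(θ) = r cosθ + √(L² − r² sin²θ); with ω constant, a = ω²·d²x/dθ².
d²x/dθ² = −r cosθ − r²(cos2θ)/√u − r⁴ sin²2θ/(4u^{3/2}),  u = L² − r² sin²θ = 0.0273308 m².
Substituting r = 0.0378 m, L = 0.1674 m, θ = 135.9°: d²x/dθ² = +0.026761 m.
a = ω²·d²x/dθ² = (153.1)²·(+0.026761) = +627.51 m/s²;  |a| = 627.51 m/s².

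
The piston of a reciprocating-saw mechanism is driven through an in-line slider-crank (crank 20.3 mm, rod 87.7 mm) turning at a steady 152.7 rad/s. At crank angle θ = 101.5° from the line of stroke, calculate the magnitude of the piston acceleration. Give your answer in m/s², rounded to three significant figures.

ω = 152.7 rad/s
x(θ) = r cosθ + √(L² − r² sin²θ); with ω constant, a = ω²·d²x/dθ².
d²x/dθ² = −r cosθ − r²(cos2θ)/√u − r⁴ sin²2θ/(4u^{3/2}),  u = L² − r² sin²θ = 0.00729558 m².
Substituting r = 0.0203 m, L = 0.0877 m, θ = 101.5°: d²x/dθ² = +0.0084778 m.
a = ω²·d²x/dθ² = (152.7)²·(+0.0084778) = +197.68 m/s²;  |a| = 197.68 m/s².

198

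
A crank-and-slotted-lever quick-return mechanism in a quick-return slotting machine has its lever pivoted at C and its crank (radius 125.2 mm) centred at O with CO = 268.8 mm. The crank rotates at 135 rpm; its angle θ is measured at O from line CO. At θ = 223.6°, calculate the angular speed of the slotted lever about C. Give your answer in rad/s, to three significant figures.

3.14

ω = 14.14 rad/s (from 135 rpm).
Crank pin A relative to C: A = (d + r cosθ, r sinθ); lever angle φ = atan2(r sinθ, d + r cosθ).
Differentiating tanφ: φ̇ = rω(d cosθ + r)/(d² + r² + 2dr cosθ).
d² + r² + 2dr cosθ = |CA|² = 0.0391863 m²;  d cosθ + r = -0.069457 m.
|ω_lever| = |0.1252·14.14·-0.069457| / 0.0391863 = 3.1373 rad/s.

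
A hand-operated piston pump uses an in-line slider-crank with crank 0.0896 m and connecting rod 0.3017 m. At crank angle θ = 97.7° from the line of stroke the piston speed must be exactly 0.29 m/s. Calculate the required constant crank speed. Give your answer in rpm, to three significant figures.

32.5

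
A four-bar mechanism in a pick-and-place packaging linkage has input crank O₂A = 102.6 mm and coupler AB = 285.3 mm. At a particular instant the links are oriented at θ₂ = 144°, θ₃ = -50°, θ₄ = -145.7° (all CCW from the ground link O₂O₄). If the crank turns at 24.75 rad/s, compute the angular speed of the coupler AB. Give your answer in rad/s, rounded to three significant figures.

8.42

ω₂ = 24.75 rad/s
Differentiating the loop-closure r₂e^{iθ₂}+r₃e^{iθ₃}=r₁+r₄e^{iθ₄} gives r₂ω₂e^{iθ₂}+r₃ω₃e^{iθ₃}=r₄ω₄e^{iθ₄}.
Eliminating the other unknown: ω₃ = r₂ω₂ sin(θ₄−θ₂) / [r₃ sin(θ₃−θ₄)].
Numerator sine = +0.94147; denominator sine = +0.99506.
Result = 0.1026·24.75·(+0.94147) / (0.2853·(+0.99506)) = +8.4213 rad/s; magnitude 8.4213 rad/s.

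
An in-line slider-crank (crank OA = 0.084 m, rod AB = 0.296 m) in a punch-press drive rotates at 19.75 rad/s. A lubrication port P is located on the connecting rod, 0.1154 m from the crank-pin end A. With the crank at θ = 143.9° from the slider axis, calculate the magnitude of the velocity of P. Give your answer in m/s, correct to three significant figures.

1.21

ω = 19.75 rad/s.  Crank-pin speed |V_A| = rω = 1.659 m/s, perpendicular to OA.
Rod angle: sinφ = −(r/L) sinθ ⇒ φ = -9.625°; ω_rod = −rω cosθ/√(L²−r²sin²θ) = +4.5932 rad/s.
V_P = V_A + ω_rod × AP, with AP = 0.1154 m along the rod.
Components: V_Px = −rω sinθ − a·ω_rod·sinφ = -0.88885 m/s;  V_Py = rω cosθ + a·ω_rod·cosφ = -0.81786 m/s.
|V_P| = √(V_Px² + V_Py²) = 1.2079 m/s.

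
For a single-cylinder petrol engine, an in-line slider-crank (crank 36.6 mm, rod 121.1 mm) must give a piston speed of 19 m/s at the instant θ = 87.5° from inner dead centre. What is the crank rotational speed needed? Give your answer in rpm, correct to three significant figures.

For an in-line slider-crank, |v_piston| = rω|sinθ|·[1 + r cosθ/√(L² − r² sin²θ)].
With r = 0.0366 m, L = 0.1211 m, θ = 87.5°: the bracketed kinematic factor |dx/dθ| = 0.037071 m.
ω = v/|dx/dθ| = 19/0.037071 = 512.53 rad/s.
N = 60ω/(2π) = 4894.3 rpm.

4890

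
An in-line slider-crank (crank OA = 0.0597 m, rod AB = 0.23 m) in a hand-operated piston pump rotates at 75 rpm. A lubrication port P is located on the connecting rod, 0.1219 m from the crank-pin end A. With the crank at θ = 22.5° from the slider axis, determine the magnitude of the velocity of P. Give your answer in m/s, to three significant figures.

ω = 7.854 rad/s.  Crank-pin speed |V_A| = rω = 0.46888 m/s, perpendicular to OA.
Rod angle: sinφ = −(r/L) sinθ ⇒ φ = -5.701°; ω_rod = −rω cosθ/√(L²−r²sin²θ) = -1.8928 rad/s.
V_P = V_A + ω_rod × AP, with AP = 0.1219 m along the rod.
Components: V_Px = −rω sinθ − a·ω_rod·sinφ = -0.20235 m/s;  V_Py = rω cosθ + a·ω_rod·cosφ = +0.2036 m/s.
|V_P| = √(V_Px² + V_Py²) = 0.28705 m/s.

0.287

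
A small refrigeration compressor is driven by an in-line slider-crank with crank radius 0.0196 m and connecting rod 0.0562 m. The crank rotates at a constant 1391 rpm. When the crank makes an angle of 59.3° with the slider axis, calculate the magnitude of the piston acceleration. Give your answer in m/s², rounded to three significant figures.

143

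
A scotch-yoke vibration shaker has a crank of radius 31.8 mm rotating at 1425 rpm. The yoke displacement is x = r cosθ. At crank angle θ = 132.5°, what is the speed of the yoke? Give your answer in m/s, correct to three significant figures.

3.50

ω = 149.2 rad/s (from 1425 rpm).
x = r cosθ ⇒ ẋ = −rω sinθ.
|v| = rω|sinθ| = 0.0318·149.2·|sin 132.5°| = 3.4987 m/s.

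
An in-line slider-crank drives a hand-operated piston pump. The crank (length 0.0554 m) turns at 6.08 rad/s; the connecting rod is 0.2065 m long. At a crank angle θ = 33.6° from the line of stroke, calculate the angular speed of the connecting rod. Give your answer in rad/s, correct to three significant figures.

1.37

ω = 6.08 rad/s
The rod makes angle φ with the slider axis where L sinφ = r sinθ; differentiating, L cosφ·φ̇ = r ω cosθ.
L cosφ = √(L² − r² sin²θ) = 0.20421 m.
|ω_rod| = r ω |cosθ| / √(L² − r² sin²θ) = 0.0554·6.08·0.83292/0.20421 = 1.3738 rad/s.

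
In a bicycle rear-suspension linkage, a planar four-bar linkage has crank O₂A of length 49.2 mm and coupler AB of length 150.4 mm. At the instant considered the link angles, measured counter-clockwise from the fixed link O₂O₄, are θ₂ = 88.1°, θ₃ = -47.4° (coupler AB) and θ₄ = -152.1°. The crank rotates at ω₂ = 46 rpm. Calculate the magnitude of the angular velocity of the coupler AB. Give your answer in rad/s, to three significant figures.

1.41

ω₂ = 4.817 rad/s (from 46 rpm).
Differentiating the loop-closure r₂e^{iθ₂}+r₃e^{iθ₃}=r₁+r₄e^{iθ₄} gives r₂ω₂e^{iθ₂}+r₃ω₃e^{iθ₃}=r₄ω₄e^{iθ₄}.
Eliminating the other unknown: ω₃ = r₂ω₂ sin(θ₄−θ₂) / [r₃ sin(θ₃−θ₄)].
Numerator sine = +0.86777; denominator sine = +0.96727.
Result = 0.0492·4.817·(+0.86777) / (0.1504·(+0.96727)) = +1.4137 rad/s; magnitude 1.4137 rad/s.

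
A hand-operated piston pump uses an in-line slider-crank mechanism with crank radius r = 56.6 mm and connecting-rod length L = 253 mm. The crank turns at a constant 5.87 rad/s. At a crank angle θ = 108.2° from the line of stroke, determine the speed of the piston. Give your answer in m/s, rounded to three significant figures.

0.293

ω = 5.87 rad/s
For an in-line slider-crank, x = r cosθ + √(L² − r² sin²θ), so v = −rω sinθ·[1 + r cosθ/√(L² − r² sin²θ)].
With r = 0.0566 m, L = 0.253 m, θ = 108.2°: √(L² − r² sin²θ) = 0.24722 m.
v = −0.0566·5.87·0.94997·[1 + 0.0566·-0.31233/0.24722] = -0.29305 m/s.
|v| = 0.29305 m/s.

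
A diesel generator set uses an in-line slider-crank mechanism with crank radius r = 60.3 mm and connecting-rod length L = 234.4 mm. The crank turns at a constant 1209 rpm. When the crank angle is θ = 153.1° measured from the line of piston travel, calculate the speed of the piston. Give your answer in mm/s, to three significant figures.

ω = 2π·1209/60 = 126.6 rad/s
For an in-line slider-crank, x = r cosθ + √(L² − r² sin²θ), so v = −rω sinθ·[1 + r cosθ/√(L² − r² sin²θ)].
With r = 0.0603 m, L = 0.2344 m, θ = 153.1°: √(L² − r² sin²θ) = 0.23281 m.
v = −0.0603·126.6·0.45243·[1 + 0.0603·-0.89180/0.23281] = -2.6562 m/s.
|v| = 2.6562 m/s = 2656.2 mm/s.

2660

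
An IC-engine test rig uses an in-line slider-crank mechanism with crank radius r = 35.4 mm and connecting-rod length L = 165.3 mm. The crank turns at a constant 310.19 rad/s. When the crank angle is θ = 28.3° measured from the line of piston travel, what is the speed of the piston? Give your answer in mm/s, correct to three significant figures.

ω = 310.2 rad/s
For an in-line slider-crank, x = r cosθ + √(L² − r² sin²θ), so v = −rω sinθ·[1 + r cosθ/√(L² − r² sin²θ)].
With r = 0.0354 m, L = 0.1653 m, θ = 28.3°: √(L² − r² sin²θ) = 0.16445 m.
v = −0.0354·310.2·0.47409·[1 + 0.0354·0.88048/0.16445] = -6.1925 m/s.
|v| = 6.1925 m/s = 6192.5 mm/s.

6190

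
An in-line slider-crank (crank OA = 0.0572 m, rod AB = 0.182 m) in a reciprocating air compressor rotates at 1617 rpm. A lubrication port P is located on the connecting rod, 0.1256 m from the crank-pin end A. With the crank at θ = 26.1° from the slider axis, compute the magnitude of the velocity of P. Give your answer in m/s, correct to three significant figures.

ω = 169.3 rad/s.  Crank-pin speed |V_A| = rω = 9.6858 m/s, perpendicular to OA.
Rod angle: sinφ = −(r/L) sinθ ⇒ φ = -7.948°; ω_rod = −rω cosθ/√(L²−r²sin²θ) = -48.255 rad/s.
V_P = V_A + ω_rod × AP, with AP = 0.1256 m along the rod.
Components: V_Px = −rω sinθ − a·ω_rod·sinφ = -5.0992 m/s;  V_Py = rω cosθ + a·ω_rod·cosφ = +2.6955 m/s.
|V_P| = √(V_Px² + V_Py²) = 5.7678 m/s.

5.77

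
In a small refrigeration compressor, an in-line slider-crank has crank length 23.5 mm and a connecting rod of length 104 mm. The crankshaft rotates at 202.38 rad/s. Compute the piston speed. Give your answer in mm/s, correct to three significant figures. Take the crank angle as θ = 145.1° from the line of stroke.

ω = 202.4 rad/s
For an in-line slider-crank, x = r cosθ + √(L² − r² sin²θ), so v = −rω sinθ·[1 + r cosθ/√(L² − r² sin²θ)].
With r = 0.0235 m, L = 0.104 m, θ = 145.1°: √(L² − r² sin²θ) = 0.10313 m.
v = −0.0235·202.4·0.57215·[1 + 0.0235·-0.82015/0.10313] = -2.2125 m/s.
|v| = 2.2125 m/s = 2212.5 mm/s.

2210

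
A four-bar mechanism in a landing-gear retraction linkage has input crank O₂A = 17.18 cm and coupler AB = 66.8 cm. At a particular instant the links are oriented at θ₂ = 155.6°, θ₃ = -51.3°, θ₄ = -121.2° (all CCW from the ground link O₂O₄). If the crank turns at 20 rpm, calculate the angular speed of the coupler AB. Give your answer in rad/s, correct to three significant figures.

ω₂ = 2.094 rad/s (from 20 rpm).
Differentiating the loop-closure r₂e^{iθ₂}+r₃e^{iθ₃}=r₁+r₄e^{iθ₄} gives r₂ω₂e^{iθ₂}+r₃ω₃e^{iθ₃}=r₄ω₄e^{iθ₄}.
Eliminating the other unknown: ω₃ = r₂ω₂ sin(θ₄−θ₂) / [r₃ sin(θ₃−θ₄)].
Numerator sine = +0.99297; denominator sine = +0.93909.
Result = 0.1718·2.094·(+0.99297) / (0.668·(+0.93909)) = +0.56955 rad/s; magnitude 0.56955 rad/s.

0.570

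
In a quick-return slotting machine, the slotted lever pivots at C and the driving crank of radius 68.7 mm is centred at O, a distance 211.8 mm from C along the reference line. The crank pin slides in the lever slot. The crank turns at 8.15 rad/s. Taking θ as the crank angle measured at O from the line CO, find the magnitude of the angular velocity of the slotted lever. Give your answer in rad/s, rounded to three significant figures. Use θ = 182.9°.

ω = 8.15 rad/s
Crank pin A relative to C: A = (d + r cosθ, r sinθ); lever angle φ = atan2(r sinθ, d + r cosθ).
Differentiating tanφ: φ̇ = rω(d cosθ + r)/(d² + r² + 2dr cosθ).
d² + r² + 2dr cosθ = |CA|² = 0.0205149 m²;  d cosθ + r = -0.14283 m.
|ω_lever| = |0.0687·8.15·-0.14283| / 0.0205149 = 3.8982 rad/s.

3.90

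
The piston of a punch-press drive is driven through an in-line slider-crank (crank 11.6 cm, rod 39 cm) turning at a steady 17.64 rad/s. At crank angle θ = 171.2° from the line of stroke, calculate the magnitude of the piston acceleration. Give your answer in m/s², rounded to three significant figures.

25.4

ω = 17.64 rad/s
x(θ) = r cosθ + √(L² − r² sin²θ); with ω constant, a = ω²·d²x/dθ².
d²x/dθ² = −r cosθ − r²(cos2θ)/√u − r⁴ sin²2θ/(4u^{3/2}),  u = L² − r² sin²θ = 0.151785 m².
Substituting r = 0.116 m, L = 0.39 m, θ = 171.2°: d²x/dθ² = +0.081643 m.
a = ω²·d²x/dθ² = (17.64)²·(+0.081643) = +25.405 m/s²;  |a| = 25.405 m/s².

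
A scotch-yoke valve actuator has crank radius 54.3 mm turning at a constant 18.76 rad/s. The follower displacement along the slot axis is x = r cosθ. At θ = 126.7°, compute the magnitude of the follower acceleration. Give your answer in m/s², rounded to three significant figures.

11.4

ω = 18.76 rad/s
x = r cosθ ⇒ ẍ = −rω² cosθ (ω constant).
|a| = rω²|cosθ| = 0.0543·(18.76)²·|cos 126.7°| = 11.421 m/s².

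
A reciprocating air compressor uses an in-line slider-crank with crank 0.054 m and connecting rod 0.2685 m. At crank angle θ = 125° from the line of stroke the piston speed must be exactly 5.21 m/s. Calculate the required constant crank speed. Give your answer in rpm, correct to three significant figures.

1270

For an in-line slider-crank, |v_piston| = rω|sinθ|·[1 + r cosθ/√(L² − r² sin²θ)].
With r = 0.054 m, L = 0.2685 m, θ = 125°: the bracketed kinematic factor |dx/dθ| = 0.039061 m.
ω = v/|dx/dθ| = 5.21/0.039061 = 133.38 rad/s.
N = 60ω/(2π) = 1273.7 rpm.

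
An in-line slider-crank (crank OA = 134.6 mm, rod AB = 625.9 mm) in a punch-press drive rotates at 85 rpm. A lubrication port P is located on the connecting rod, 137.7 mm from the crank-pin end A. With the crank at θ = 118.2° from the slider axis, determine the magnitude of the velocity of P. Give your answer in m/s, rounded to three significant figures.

1.12

ω = 8.901 rad/s.  Crank-pin speed |V_A| = rω = 1.1981 m/s, perpendicular to OA.
Rod angle: sinφ = −(r/L) sinθ ⇒ φ = -10.925°; ω_rod = −rω cosθ/√(L²−r²sin²θ) = +0.92125 rad/s.
V_P = V_A + ω_rod × AP, with AP = 0.1377 m along the rod.
Components: V_Px = −rω sinθ − a·ω_rod·sinφ = -1.0318 m/s;  V_Py = rω cosθ + a·ω_rod·cosφ = -0.4416 m/s.
|V_P| = √(V_Px² + V_Py²) = 1.1224 m/s.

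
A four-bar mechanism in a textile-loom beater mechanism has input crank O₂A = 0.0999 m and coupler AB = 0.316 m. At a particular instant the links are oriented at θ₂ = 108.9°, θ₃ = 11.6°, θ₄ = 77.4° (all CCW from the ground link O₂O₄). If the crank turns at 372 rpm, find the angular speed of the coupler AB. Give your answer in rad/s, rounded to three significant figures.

7.05

ω₂ = 38.96 rad/s (from 372 rpm).
Differentiating the loop-closure r₂e^{iθ₂}+r₃e^{iθ₃}=r₁+r₄e^{iθ₄} gives r₂ω₂e^{iθ₂}+r₃ω₃e^{iθ₃}=r₄ω₄e^{iθ₄}.
Eliminating the other unknown: ω₃ = r₂ω₂ sin(θ₄−θ₂) / [r₃ sin(θ₃−θ₄)].
Numerator sine = -0.52250; denominator sine = -0.91212.
Result = 0.0999·38.96·(-0.52250) / (0.316·(-0.91212)) = +7.0548 rad/s; magnitude 7.0548 rad/s.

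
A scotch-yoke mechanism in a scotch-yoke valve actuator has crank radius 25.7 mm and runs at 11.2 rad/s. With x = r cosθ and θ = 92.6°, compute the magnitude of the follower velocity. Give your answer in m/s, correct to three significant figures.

ω = 11.2 rad/s
x = r cosθ ⇒ ẋ = −rω sinθ.
|v| = rω|sinθ| = 0.0257·11.2·|sin 92.6°| = 0.28754 m/s.

0.288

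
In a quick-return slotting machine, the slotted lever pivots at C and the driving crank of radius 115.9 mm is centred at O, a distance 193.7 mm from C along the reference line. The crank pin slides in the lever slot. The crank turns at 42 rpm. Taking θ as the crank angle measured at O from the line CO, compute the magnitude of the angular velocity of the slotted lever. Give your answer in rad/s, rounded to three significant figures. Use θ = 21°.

1.63

ω = 4.398 rad/s (from 42 rpm).
Crank pin A relative to C: A = (d + r cosθ, r sinθ); lever angle φ = atan2(r sinθ, d + r cosθ).
Differentiating tanφ: φ̇ = rω(d cosθ + r)/(d² + r² + 2dr cosθ).
d² + r² + 2dr cosθ = |CA|² = 0.0928699 m²;  d cosθ + r = +0.29673 m.
|ω_lever| = |0.1159·4.398·+0.29673| / 0.0928699 = 1.6287 rad/s.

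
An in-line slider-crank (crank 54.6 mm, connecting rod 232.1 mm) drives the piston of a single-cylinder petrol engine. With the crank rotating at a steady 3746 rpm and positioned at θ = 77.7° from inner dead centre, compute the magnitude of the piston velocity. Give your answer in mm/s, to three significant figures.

ω = 2π·3746/60 = 392.3 rad/s
For an in-line slider-crank, x = r cosθ + √(L² − r² sin²θ), so v = −rω sinθ·[1 + r cosθ/√(L² − r² sin²θ)].
With r = 0.0546 m, L = 0.2321 m, θ = 77.7°: √(L² − r² sin²θ) = 0.22589 m.
v = −0.0546·392.3·0.97705·[1 + 0.0546·0.21303/0.22589] = -22.004 m/s.
|v| = 22.004 m/s = 22004 mm/s.

22000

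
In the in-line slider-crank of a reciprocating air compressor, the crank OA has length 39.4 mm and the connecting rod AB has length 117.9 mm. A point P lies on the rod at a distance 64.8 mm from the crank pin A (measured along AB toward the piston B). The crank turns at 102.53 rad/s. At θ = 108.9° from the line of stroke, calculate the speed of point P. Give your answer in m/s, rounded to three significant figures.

ω = 102.5 rad/s.  Crank-pin speed |V_A| = rω = 4.0397 m/s, perpendicular to OA.
Rod angle: sinφ = −(r/L) sinθ ⇒ φ = -18.431°; ω_rod = −rω cosθ/√(L²−r²sin²θ) = +11.699 rad/s.
V_P = V_A + ω_rod × AP, with AP = 0.0648 m along the rod.
Components: V_Px = −rω sinθ − a·ω_rod·sinφ = -3.5822 m/s;  V_Py = rω cosθ + a·ω_rod·cosφ = -0.58933 m/s.
|V_P| = √(V_Px² + V_Py²) = 3.6304 m/s.

3.63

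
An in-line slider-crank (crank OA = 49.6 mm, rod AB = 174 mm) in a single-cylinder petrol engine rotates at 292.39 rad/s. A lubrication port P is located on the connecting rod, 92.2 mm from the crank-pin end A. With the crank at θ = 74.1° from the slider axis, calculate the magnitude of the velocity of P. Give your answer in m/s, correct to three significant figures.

14.7

ω = 292.4 rad/s.  Crank-pin speed |V_A| = rω = 14.503 m/s, perpendicular to OA.
Rod angle: sinφ = −(r/L) sinθ ⇒ φ = -15.911°; ω_rod = −rω cosθ/√(L²−r²sin²θ) = -23.744 rad/s.
V_P = V_A + ω_rod × AP, with AP = 0.0922 m along the rod.
Components: V_Px = −rω sinθ − a·ω_rod·sinφ = -14.548 m/s;  V_Py = rω cosθ + a·ω_rod·cosφ = +1.8678 m/s.
|V_P| = √(V_Px² + V_Py²) = 14.667 m/s.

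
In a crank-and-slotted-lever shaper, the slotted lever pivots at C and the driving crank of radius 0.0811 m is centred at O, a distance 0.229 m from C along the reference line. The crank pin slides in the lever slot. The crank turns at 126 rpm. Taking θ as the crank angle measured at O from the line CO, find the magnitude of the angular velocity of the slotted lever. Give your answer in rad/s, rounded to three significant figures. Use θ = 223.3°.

2.86

ω = 13.19 rad/s (from 126 rpm).
Crank pin A relative to C: A = (d + r cosθ, r sinθ); lever angle φ = atan2(r sinθ, d + r cosθ).
Differentiating tanφ: φ̇ = rω(d cosθ + r)/(d² + r² + 2dr cosθ).
d² + r² + 2dr cosθ = |CA|² = 0.031986 m²;  d cosθ + r = -0.08556 m.
|ω_lever| = |0.0811·13.19·-0.08556| / 0.031986 = 2.8624 rad/s.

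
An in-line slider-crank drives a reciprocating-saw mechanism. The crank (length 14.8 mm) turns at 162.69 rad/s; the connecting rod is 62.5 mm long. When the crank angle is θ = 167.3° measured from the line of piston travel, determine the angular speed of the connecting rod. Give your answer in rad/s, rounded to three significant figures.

ω = 162.7 rad/s
The rod makes angle φ with the slider axis where L sinφ = r sinθ; differentiating, L cosφ·φ̇ = r ω cosθ.
L cosφ = √(L² − r² sin²θ) = 0.062415 m.
|ω_rod| = r ω |cosθ| / √(L² − r² sin²θ) = 0.0148·162.7·0.97553/0.062415 = 37.633 rad/s.

37.6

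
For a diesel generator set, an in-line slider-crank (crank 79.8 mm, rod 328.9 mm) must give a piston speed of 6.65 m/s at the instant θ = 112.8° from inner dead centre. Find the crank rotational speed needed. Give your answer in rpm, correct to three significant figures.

955

For an in-line slider-crank, |v_piston| = rω|sinθ|·[1 + r cosθ/√(L² − r² sin²θ)].
With r = 0.0798 m, L = 0.3289 m, θ = 112.8°: the bracketed kinematic factor |dx/dθ| = 0.066468 m.
ω = v/|dx/dθ| = 6.65/0.066468 = 100.05 rad/s.
N = 60ω/(2π) = 955.39 rpm.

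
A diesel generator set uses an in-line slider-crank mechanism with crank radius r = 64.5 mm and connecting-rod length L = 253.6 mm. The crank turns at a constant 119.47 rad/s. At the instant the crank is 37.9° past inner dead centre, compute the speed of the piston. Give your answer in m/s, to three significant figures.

5.70

ω = 119.5 rad/s
For an in-line slider-crank, x = r cosθ + √(L² − r² sin²θ), so v = −rω sinθ·[1 + r cosθ/√(L² − r² sin²θ)].
With r = 0.0645 m, L = 0.2536 m, θ = 37.9°: √(L² − r² sin²θ) = 0.25049 m.
v = −0.0645·119.5·0.61429·[1 + 0.0645·0.78908/0.25049] = -5.6954 m/s.
|v| = 5.6954 m/s.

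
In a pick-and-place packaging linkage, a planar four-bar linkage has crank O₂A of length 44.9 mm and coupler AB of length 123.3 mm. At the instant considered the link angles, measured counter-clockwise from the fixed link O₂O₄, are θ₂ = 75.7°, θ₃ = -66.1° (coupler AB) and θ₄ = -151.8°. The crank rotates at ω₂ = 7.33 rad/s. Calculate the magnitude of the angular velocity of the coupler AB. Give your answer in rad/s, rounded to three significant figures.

ω₂ = 7.33 rad/s
Differentiating the loop-closure r₂e^{iθ₂}+r₃e^{iθ₃}=r₁+r₄e^{iθ₄} gives r₂ω₂e^{iθ₂}+r₃ω₃e^{iθ₃}=r₄ω₄e^{iθ₄}.
Eliminating the other unknown: ω₃ = r₂ω₂ sin(θ₄−θ₂) / [r₃ sin(θ₃−θ₄)].
Numerator sine = +0.73728; denominator sine = +0.99719.
Result = 0.0449·7.33·(+0.73728) / (0.1233·(+0.99719)) = +1.9735 rad/s; magnitude 1.9735 rad/s.

1.97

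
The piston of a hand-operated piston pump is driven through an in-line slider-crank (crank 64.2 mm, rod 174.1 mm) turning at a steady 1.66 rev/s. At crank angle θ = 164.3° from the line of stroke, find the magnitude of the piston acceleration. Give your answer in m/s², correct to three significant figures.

4.49

ω = 2π·1.66 = 10.43 rad/s
x(θ) = r cosθ + √(L² − r² sin²θ); with ω constant, a = ω²·d²x/dθ².
d²x/dθ² = −r cosθ − r²(cos2θ)/√u − r⁴ sin²2θ/(4u^{3/2}),  u = L² − r² sin²θ = 0.030009 m².
Substituting r = 0.0642 m, L = 0.1741 m, θ = 164.3°: d²x/dθ² = +0.041275 m.
a = ω²·d²x/dθ² = (10.43)²·(+0.041275) = +4.4901 m/s²;  |a| = 4.4901 m/s².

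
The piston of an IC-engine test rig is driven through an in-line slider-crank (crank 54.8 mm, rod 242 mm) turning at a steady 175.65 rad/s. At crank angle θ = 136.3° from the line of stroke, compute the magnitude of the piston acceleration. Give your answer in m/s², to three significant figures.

1200

ω = 175.7 rad/s
x(θ) = r cosθ + √(L² − r² sin²θ); with ω constant, a = ω²·d²x/dθ².
d²x/dθ² = −r cosθ − r²(cos2θ)/√u − r⁴ sin²2θ/(4u^{3/2}),  u = L² − r² sin²θ = 0.0571306 m².
Substituting r = 0.0548 m, L = 0.242 m, θ = 136.3°: d²x/dθ² = +0.038884 m.
a = ω²·d²x/dθ² = (175.7)²·(+0.038884) = +1199.7 m/s²;  |a| = 1199.7 m/s².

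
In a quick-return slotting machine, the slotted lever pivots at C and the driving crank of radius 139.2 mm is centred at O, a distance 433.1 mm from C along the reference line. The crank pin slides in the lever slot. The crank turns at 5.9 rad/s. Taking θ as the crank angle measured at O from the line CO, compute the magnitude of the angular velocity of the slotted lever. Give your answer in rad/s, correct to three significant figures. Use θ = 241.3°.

0.379

ω = 5.9 rad/s
Crank pin A relative to C: A = (d + r cosθ, r sinθ); lever angle φ = atan2(r sinθ, d + r cosθ).
Differentiating tanφ: φ̇ = rω(d cosθ + r)/(d² + r² + 2dr cosθ).
d² + r² + 2dr cosθ = |CA|² = 0.149049 m²;  d cosθ + r = -0.068785 m.
|ω_lever| = |0.1392·5.9·-0.068785| / 0.149049 = 0.37901 rad/s.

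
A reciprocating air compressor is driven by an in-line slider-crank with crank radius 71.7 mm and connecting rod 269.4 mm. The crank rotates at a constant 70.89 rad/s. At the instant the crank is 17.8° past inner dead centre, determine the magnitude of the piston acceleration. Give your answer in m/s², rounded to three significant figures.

422

ω = 70.89 rad/s
x(θ) = r cosθ + √(L² − r² sin²θ); with ω constant, a = ω²·d²x/dθ².
d²x/dθ² = −r cosθ − r²(cos2θ)/√u − r⁴ sin²2θ/(4u^{3/2}),  u = L² − r² sin²θ = 0.0720959 m².
Substituting r = 0.0717 m, L = 0.2694 m, θ = 17.8°: d²x/dθ² = -0.083951 m.
a = ω²·d²x/dθ² = (70.89)²·(-0.083951) = -421.89 m/s²;  |a| = 421.89 m/s².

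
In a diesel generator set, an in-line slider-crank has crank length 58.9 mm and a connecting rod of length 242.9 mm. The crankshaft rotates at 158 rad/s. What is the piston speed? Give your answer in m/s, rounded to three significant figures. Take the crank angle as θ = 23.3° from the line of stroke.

4.50

ω = 158 rad/s
For an in-line slider-crank, x = r cosθ + √(L² − r² sin²θ), so v = −rω sinθ·[1 + r cosθ/√(L² − r² sin²θ)].
With r = 0.0589 m, L = 0.2429 m, θ = 23.3°: √(L² − r² sin²θ) = 0.24178 m.
v = −0.0589·158·0.39555·[1 + 0.0589·0.91845/0.24178] = -4.5046 m/s.
|v| = 4.5046 m/s.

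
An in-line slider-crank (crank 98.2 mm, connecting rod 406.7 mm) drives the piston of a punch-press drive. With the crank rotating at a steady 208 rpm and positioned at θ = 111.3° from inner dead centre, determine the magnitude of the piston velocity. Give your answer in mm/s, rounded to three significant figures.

1810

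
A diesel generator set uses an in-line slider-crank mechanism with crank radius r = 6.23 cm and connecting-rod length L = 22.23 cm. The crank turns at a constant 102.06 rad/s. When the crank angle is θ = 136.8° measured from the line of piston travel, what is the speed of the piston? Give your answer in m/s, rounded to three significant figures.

ω = 102.1 rad/s
For an in-line slider-crank, x = r cosθ + √(L² − r² sin²θ), so v = −rω sinθ·[1 + r cosθ/√(L² − r² sin²θ)].
With r = 0.0623 m, L = 0.2223 m, θ = 136.8°: √(L² − r² sin²θ) = 0.21817 m.
v = −0.0623·102.1·0.68455·[1 + 0.0623·-0.72897/0.21817] = -3.4465 m/s.
|v| = 3.4465 m/s.

3.45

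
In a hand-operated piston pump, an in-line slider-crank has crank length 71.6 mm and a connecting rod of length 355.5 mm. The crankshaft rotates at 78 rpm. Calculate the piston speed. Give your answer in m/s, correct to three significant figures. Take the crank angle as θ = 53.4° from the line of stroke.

0.527

ω = 2π·78/60 = 8.168 rad/s
For an in-line slider-crank, x = r cosθ + √(L² − r² sin²θ), so v = −rω sinθ·[1 + r cosθ/√(L² − r² sin²θ)].
With r = 0.0716 m, L = 0.3555 m, θ = 53.4°: √(L² − r² sin²θ) = 0.35082 m.
v = −0.0716·8.168·0.80282·[1 + 0.0716·0.59622/0.35082] = -0.52665 m/s.
|v| = 0.52665 m/s.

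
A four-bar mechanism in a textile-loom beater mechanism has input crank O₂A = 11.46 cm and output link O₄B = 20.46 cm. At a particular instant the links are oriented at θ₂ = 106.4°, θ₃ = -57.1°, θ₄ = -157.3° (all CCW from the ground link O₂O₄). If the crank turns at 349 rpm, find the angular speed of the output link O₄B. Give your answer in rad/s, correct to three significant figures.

ω₂ = 36.55 rad/s (from 349 rpm).
Differentiating the loop-closure r₂e^{iθ₂}+r₃e^{iθ₃}=r₁+r₄e^{iθ₄} gives r₂ω₂e^{iθ₂}+r₃ω₃e^{iθ₃}=r₄ω₄e^{iθ₄}.
Eliminating the other unknown: ω₄ = r₂ω₂ sin(θ₂−θ₃) / [r₄ sin(θ₄−θ₃)].
Numerator sine = +0.28402; denominator sine = -0.98420.
Result = 0.1146·36.55·(+0.28402) / (0.2046·(-0.98420)) = -5.9074 rad/s; magnitude 5.9074 rad/s.

5.91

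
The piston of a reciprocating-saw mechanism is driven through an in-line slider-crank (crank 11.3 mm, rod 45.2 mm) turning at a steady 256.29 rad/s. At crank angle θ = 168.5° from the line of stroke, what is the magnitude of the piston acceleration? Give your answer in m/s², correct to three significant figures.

ω = 256.3 rad/s
x(θ) = r cosθ + √(L² − r² sin²θ); with ω constant, a = ω²·d²x/dθ².
d²x/dθ² = −r cosθ − r²(cos2θ)/√u − r⁴ sin²2θ/(4u^{3/2}),  u = L² − r² sin²θ = 0.00203796 m².
Substituting r = 0.0113 m, L = 0.0452 m, θ = 168.5°: d²x/dθ² = +0.0084627 m.
a = ω²·d²x/dθ² = (256.3)²·(+0.0084627) = +555.87 m/s²;  |a| = 555.87 m/s².

556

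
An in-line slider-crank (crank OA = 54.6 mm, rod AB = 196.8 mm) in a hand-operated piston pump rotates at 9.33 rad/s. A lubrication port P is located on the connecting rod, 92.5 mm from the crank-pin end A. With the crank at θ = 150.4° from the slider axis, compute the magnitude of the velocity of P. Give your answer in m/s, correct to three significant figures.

0.324

ω = 9.33 rad/s.  Crank-pin speed |V_A| = rω = 0.50942 m/s, perpendicular to OA.
Rod angle: sinφ = −(r/L) sinθ ⇒ φ = -7.877°; ω_rod = −rω cosθ/√(L²−r²sin²θ) = +2.2721 rad/s.
V_P = V_A + ω_rod × AP, with AP = 0.0925 m along the rod.
Components: V_Px = −rω sinθ − a·ω_rod·sinφ = -0.22282 m/s;  V_Py = rω cosθ + a·ω_rod·cosφ = -0.23475 m/s.
|V_P| = √(V_Px² + V_Py²) = 0.32366 m/s.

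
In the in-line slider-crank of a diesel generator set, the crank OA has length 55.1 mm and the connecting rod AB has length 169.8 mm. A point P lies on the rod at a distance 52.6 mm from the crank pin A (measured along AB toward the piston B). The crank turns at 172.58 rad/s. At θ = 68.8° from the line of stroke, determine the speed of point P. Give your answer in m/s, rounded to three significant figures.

ω = 172.6 rad/s.  Crank-pin speed |V_A| = rω = 9.5092 m/s, perpendicular to OA.
Rod angle: sinφ = −(r/L) sinθ ⇒ φ = -17.610°; ω_rod = −rω cosθ/√(L²−r²sin²θ) = -21.247 rad/s.
V_P = V_A + ω_rod × AP, with AP = 0.0526 m along the rod.
Components: V_Px = −rω sinθ − a·ω_rod·sinφ = -9.2037 m/s;  V_Py = rω cosθ + a·ω_rod·cosφ = +2.3735 m/s.
|V_P| = √(V_Px² + V_Py²) = 9.5049 m/s.

9.50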